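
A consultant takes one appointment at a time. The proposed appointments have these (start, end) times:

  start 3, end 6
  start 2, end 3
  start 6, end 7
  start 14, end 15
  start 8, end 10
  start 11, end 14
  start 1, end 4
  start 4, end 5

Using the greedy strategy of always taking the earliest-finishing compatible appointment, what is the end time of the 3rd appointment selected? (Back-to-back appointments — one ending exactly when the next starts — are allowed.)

7

Greedy by earliest finish: after sorting by end time, pick each interval compatible with the last pick.
By end time: (2,3), (1,4), (4,5), (3,6), (6,7), (8,10), (11,14), (14,15).
Pick (2,3); next start ≥ 3 → (4,5); next start ≥ 5 → (6,7); next start ≥ 7 → (8,10); next start ≥ 10 → (11,14); next start ≥ 14 → (14,15).
Selected: (2,3) (4,5) (6,7) (8,10) (11,14) (14,15)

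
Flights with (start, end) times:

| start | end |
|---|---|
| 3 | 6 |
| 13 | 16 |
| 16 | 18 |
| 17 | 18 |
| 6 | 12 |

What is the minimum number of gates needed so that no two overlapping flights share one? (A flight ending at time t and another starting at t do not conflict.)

2

Events (time:±→running): 3:+→1 6:-→0 6:+→1 12:-→0 13:+→1 16:-→0 16:+→1 17:+→2 … peak 2.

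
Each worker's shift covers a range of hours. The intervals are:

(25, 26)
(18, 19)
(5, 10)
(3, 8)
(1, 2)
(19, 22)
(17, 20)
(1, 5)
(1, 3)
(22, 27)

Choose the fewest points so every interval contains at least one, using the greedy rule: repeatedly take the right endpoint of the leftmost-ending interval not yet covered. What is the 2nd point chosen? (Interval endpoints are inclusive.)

Process intervals by earliest right end; each time one isn't hit yet, stab at its right endpoint.
By right end: [1,2]  [1,3]  [1,5]  [3,8]  [5,10]  [18,19]  [17,20]  [19,22]  [25,26]  [22,27]
[1,2] uncovered → point at 2; [3,8] uncovered → point at 8; [18,19] uncovered → point at 19; [25,26] uncovered → point at 26.
Points: 2, 8, 19, 26 (4 total).

8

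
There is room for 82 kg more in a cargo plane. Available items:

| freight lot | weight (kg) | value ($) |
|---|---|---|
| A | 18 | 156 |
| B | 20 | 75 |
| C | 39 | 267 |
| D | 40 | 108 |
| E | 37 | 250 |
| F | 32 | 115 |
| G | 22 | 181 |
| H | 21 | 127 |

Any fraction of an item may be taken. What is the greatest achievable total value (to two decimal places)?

624.27

Sort by value per unit weight and fill in that order.
Ratios (sorted): A 8.67, G 8.23, C 6.85, E 6.76, H 6.05, B 3.75, F 3.59, D 2.70
take A (18 @ 156); take G (22 @ 181); take C (39 @ 267); take 3/37 of E → 20.27. Capacity used 82/82.
Total value = 624.27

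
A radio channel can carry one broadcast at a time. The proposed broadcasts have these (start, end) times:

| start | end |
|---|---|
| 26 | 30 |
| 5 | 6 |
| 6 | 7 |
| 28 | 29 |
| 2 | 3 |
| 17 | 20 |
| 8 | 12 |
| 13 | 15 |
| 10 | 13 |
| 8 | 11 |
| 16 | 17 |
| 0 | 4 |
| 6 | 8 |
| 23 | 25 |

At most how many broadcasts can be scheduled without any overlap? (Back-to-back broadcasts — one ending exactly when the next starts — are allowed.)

9

Sorted by end: (2,3)  (0,4)  (5,6)  (6,7)  (6,8)  (8,11)  (8,12)  (10,13)  (13,15)  (16,17)  (17,20)  (23,25)  (28,29)  (26,30)
take (2,3); take (5,6); take (6,7); take (8,11); take (13,15); take (16,17); take (17,20); take (23,25); take (28,29); skip (26,30).
Selected 9 broadcasts.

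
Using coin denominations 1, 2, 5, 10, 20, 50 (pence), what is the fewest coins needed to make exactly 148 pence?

7

148 = 2×50 + 2×20 + 1×5 + 1×2 + 1×1
Total coins = 2 + 2 + 1 + 1 + 1 = 7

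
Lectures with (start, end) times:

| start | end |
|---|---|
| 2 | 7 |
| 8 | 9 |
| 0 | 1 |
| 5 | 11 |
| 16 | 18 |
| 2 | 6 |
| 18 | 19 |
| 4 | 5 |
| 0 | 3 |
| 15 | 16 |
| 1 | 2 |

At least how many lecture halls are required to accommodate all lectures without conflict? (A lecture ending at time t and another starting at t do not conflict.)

3

Count concurrent intervals with a sweep; the peak is the room count.
starts: [0, 0, 1, 2, 2, 4, 5, 8, 15, 16, 18]
ends:   [1, 2, 3, 5, 6, 7, 9, 11, 16, 18, 19]
s0→1 s0→2 e1→1 s1→2 e2→1 s2→2 s2→3  — peak 3.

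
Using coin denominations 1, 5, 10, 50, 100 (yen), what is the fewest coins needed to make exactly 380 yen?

7

380 = 3×100 + 1×50 + 3×10
Total coins = 3 + 1 + 3 = 7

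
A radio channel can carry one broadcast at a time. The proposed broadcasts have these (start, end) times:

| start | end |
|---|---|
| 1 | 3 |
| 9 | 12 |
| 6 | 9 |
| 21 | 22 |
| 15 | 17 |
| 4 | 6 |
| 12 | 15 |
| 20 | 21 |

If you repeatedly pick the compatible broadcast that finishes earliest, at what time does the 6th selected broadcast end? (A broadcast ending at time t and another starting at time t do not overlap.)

17

Greedy by earliest finish: after sorting by end time, pick each interval compatible with the last pick.
By end time: (1,3), (4,6), (6,9), (9,12), (12,15), (15,17), (20,21), (21,22).
Pick (1,3); next start ≥ 3 → (4,6); next start ≥ 6 → (6,9); next start ≥ 9 → (9,12); next start ≥ 12 → (12,15); next start ≥ 15 → (15,17); next start ≥ 17 → (20,21); next start ≥ 21 → (21,22).
Selected: (1,3) (4,6) (6,9) (9,12) (12,15) (15,17) (20,21) (21,22)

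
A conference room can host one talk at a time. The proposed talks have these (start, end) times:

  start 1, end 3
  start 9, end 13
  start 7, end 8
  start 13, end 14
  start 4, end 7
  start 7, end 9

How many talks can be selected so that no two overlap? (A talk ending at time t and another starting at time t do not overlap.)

5

Greedy by earliest finish: after sorting by end time, pick each interval compatible with the last pick.
Sorted by end: (1,3)  (4,7)  (7,8)  (7,9)  (9,13)  (13,14)
take (1,3); take (4,7); take (7,8); skip (7,9); take (9,13); take (13,14).
Selected 5 talks.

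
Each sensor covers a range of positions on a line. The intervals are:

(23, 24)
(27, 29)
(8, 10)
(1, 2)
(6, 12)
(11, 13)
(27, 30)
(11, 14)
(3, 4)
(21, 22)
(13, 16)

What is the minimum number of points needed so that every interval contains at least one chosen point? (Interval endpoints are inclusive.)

7

Sorted: [1,2] [3,4] [8,10] [6,12] [11,13] [11,14] [13,16] [21,22] [23,24] [27,29] [27,30]
{[1,2]} hit by 2; {[3,4]} hit by 4; {[8,10],[6,12]} hit by 10; {[11,13],[11,14],[13,16]} hit by 13; {[21,22]} hit by 22; {[23,24]} hit by 24; {[27,29],[27,30]} hit by 29.
Points: 2, 4, 10, 13, 22, 24, 29 (7 total).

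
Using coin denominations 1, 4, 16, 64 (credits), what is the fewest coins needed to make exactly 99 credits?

6

Greedy: take as many of the largest coin as possible, then repeat with the remainder.
99 − 1×64→35 − 2×16→3 − 3×1→0
Total coins = 1 + 2 + 3 = 6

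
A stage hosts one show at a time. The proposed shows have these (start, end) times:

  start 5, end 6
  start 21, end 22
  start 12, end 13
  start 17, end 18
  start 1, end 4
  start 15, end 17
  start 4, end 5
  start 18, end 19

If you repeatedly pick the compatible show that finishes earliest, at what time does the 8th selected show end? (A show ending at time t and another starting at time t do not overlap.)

Order by finish time; keep every interval that doesn't clash with the previous kept one.
By end time: (1,4), (4,5), (5,6), (12,13), (15,17), (17,18), (18,19), (21,22).
Pick (1,4); next start ≥ 4 → (4,5); next start ≥ 5 → (5,6); next start ≥ 6 → (12,13); next start ≥ 13 → (15,17); next start ≥ 17 → (17,18); next start ≥ 18 → (18,19); next start ≥ 19 → (21,22).
Selected: (1,4) (4,5) (5,6) (12,13) (15,17) (17,18) (18,19) (21,22)

22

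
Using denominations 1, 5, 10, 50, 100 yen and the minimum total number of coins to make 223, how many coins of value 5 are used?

Use the largest denomination that fits, subtract, and repeat.
223 = 2×100 + 2×10 + 3×1
Count of 5: 0

0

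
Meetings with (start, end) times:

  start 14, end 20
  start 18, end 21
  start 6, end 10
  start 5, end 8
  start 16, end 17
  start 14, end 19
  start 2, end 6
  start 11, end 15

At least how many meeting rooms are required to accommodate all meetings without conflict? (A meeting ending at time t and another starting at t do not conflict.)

3

Events (time:±→running): 2:+→1 5:+→2 6:-→1 6:+→2 8:-→1 10:-→0 11:+→1 14:+→2 14:+→3 … peak 3.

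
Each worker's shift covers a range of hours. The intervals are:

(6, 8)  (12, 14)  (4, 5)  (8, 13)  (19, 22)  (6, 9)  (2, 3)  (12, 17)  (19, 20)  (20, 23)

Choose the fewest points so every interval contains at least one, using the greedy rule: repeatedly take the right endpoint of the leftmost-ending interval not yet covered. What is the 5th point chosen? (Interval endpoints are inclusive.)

Process intervals by earliest right end; each time one isn't hit yet, stab at its right endpoint.
Sorted: [2,3] [4,5] [6,8] [6,9] [8,13] [12,14] [12,17] [19,20] [19,22] [20,23]
{[2,3]} hit by 3; {[4,5]} hit by 5; {[6,8],[6,9],[8,13]} hit by 8; {[12,14],[12,17]} hit by 14; {[19,20],[19,22],[20,23]} hit by 20.
Points: 3, 5, 8, 14, 20 (5 total).

20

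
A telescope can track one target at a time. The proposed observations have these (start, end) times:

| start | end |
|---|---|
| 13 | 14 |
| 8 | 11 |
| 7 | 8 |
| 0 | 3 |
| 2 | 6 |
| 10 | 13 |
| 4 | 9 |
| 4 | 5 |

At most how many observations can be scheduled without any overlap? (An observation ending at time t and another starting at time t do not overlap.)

5

Order by finish time; keep every interval that doesn't clash with the previous kept one.
Sorted by end: (0,3)  (4,5)  (2,6)  (7,8)  (4,9)  (8,11)  (10,13)  (13,14)
take (0,3); take (4,5); take (7,8); take (8,11); skip (10,13); take (13,14).
Selected 5 observations.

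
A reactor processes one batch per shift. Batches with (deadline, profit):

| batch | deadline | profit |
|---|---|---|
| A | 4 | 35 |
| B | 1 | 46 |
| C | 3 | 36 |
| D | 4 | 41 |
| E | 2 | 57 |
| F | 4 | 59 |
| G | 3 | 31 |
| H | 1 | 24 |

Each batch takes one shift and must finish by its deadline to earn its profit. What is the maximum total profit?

203

By profit: F(d4,59), E(d2,57), B(d1,46), D(d4,41), C(d3,36), A(d4,35), G(d3,31), H(d1,24)
F→slot 4; E→slot 2; B→slot 1; D→slot 3; C skipped; A skipped; G skipped; H skipped.
Profit = 46 + 57 + 41 + 59 = 203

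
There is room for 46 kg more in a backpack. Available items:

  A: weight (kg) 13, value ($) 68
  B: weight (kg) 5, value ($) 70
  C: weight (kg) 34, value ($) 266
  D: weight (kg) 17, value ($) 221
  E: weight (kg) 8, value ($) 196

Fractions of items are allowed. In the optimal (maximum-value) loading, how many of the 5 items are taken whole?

Greedy by value/weight ratio, highest first.
Order: E (196/8=24.50) > B (70/5=14.00) > D (221/17=13.00) > C (266/34=7.82) > A (68/13=5.23)
Fill: take E (8 @ 196) → take B (5 @ 70) → take D (17 @ 221) → take 16/34 of C → 125.18; 46/46 used.
3 item(s) taken whole; one partial (take 16/34 of C).

3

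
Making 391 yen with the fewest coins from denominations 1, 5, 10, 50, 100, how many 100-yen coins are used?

3

Greedy: take as many of the largest coin as possible, then repeat with the remainder.
391 = 3×100 + 1×50 + 4×10 + 1×1
Count of 100: 3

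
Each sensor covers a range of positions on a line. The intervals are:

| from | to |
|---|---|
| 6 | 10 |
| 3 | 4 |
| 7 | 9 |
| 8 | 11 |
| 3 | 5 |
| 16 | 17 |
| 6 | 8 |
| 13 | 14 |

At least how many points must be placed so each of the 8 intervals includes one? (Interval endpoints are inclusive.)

4

Sorted: [3,4] [3,5] [6,8] [7,9] [6,10] [8,11] [13,14] [16,17]
{[3,4],[3,5]} hit by 4; {[6,8],[7,9],[6,10],[8,11]} hit by 8; {[13,14]} hit by 14; {[16,17]} hit by 17.
Points: 4, 8, 14, 17 (4 total).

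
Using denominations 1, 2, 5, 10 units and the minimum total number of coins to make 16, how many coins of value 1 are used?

Greedy: take as many of the largest coin as possible, then repeat with the remainder.
16 − 1×10→6 − 1×5→1 − 1×1→0
Count of 1: 1

1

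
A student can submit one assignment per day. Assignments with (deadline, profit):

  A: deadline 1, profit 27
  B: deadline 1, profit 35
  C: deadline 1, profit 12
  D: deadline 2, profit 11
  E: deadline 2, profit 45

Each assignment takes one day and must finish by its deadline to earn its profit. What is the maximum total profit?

Profit order: E=45 B=35 A=27 C=12 D=11
Assign: E→slot 2, B→slot 1, A skipped, C skipped, D skipped.
Slots: [1:B] [2:E]
Profit = 35 + 45 = 80

80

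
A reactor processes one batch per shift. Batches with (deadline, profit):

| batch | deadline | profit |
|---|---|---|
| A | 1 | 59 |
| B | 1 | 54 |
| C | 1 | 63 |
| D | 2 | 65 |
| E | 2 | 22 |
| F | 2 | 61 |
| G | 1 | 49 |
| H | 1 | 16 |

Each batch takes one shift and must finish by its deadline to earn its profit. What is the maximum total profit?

Sort by profit descending; place each in the latest free slot ≤ its deadline.
Profit order: D=65 C=63 F=61 A=59 B=54 G=49 E=22 H=16
Assign: D→slot 2, C→slot 1, F skipped, A skipped, B skipped, G skipped, E skipped, H skipped.
Slots: [1:C] [2:D]
Profit = 63 + 65 = 128

128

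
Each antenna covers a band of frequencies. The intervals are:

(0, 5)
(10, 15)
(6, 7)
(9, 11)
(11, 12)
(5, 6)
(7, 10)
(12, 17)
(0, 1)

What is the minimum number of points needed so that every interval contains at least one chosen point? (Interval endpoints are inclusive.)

Process intervals by earliest right end; each time one isn't hit yet, stab at its right endpoint.
Sorted: [0,1] [0,5] [5,6] [6,7] [7,10] [9,11] [11,12] [10,15] [12,17]
{[0,1],[0,5]} hit by 1; {[5,6],[6,7]} hit by 6; {[7,10],[9,11]} hit by 10; {[11,12],[10,15],[12,17]} hit by 12.
Points: 1, 6, 10, 12 (4 total).

4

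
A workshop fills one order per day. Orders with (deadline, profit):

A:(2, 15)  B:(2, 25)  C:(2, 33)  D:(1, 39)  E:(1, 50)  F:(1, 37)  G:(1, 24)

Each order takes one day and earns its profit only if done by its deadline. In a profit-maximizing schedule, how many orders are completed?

2

Take jobs in profit order; each goes to the latest open slot no later than its deadline.
By profit: E(d1,50), D(d1,39), F(d1,37), C(d2,33), B(d2,25), G(d1,24), A(d2,15)
E→slot 1; D skipped; F skipped; C→slot 2; B skipped; G skipped; A skipped.
2 of 7 scheduled.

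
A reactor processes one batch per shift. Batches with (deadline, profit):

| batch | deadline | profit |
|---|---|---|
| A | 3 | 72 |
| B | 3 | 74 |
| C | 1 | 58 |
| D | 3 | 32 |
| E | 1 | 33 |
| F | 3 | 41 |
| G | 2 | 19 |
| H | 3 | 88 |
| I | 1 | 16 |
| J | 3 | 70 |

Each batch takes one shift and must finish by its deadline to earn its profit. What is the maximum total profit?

Sort by profit descending; place each in the latest free slot ≤ its deadline.
By profit: H(d3,88), B(d3,74), A(d3,72), J(d3,70), C(d1,58), F(d3,41), E(d1,33), D(d3,32), G(d2,19), I(d1,16)
H→slot 3; B→slot 2; A→slot 1; J skipped; C skipped; F skipped; E skipped; D skipped; G skipped; I skipped.
Profit = 72 + 74 + 88 = 234

234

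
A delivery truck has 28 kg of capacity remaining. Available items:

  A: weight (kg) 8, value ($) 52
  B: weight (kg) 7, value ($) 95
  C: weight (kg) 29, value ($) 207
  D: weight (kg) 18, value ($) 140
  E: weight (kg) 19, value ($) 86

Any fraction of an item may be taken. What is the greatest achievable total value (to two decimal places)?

Sort by value per unit weight and fill in that order.
Ratios (sorted): B 13.57, D 7.78, C 7.14, A 6.50, E 4.53
take B (7 @ 95); take D (18 @ 140); take 3/29 of C → 21.41. Capacity used 28/28.
Total value = 256.41

256.41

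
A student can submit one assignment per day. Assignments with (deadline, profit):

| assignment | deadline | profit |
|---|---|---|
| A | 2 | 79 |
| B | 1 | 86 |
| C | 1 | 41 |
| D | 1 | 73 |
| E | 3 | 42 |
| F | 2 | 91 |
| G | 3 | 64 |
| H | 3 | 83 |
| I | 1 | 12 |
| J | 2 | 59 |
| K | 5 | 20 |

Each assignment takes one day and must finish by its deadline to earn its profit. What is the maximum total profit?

Profit order: F=91 B=86 H=83 A=79 D=73 G=64 J=59 E=42 C=41 K=20 I=12
Assign: F→slot 2, B→slot 1, H→slot 3, A skipped, D skipped, G skipped, J skipped, E skipped, C skipped, K→slot 5, I skipped.
Slots: [1:B] [2:F] [3:H] [5:K]
Profit = 86 + 91 + 83 + 20 = 280

280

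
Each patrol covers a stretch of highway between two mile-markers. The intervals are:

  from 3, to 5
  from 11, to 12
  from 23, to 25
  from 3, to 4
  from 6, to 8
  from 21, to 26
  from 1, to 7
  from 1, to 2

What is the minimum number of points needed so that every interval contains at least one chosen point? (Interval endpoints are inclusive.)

5

Sort by right endpoint; whenever an interval is uncovered, place a point at its right end.
By right end: [1,2]  [3,4]  [3,5]  [1,7]  [6,8]  [11,12]  [23,25]  [21,26]
[1,2] uncovered → point at 2; [3,4] uncovered → point at 4; [6,8] uncovered → point at 8; [11,12] uncovered → point at 12; [23,25] uncovered → point at 25.
Points: 2, 4, 8, 12, 25 (5 total).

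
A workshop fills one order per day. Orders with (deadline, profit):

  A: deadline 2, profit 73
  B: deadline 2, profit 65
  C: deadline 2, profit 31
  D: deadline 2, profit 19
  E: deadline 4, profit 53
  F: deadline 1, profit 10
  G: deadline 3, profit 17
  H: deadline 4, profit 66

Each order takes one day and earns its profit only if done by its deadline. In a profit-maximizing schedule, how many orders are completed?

Profit order: A=73 H=66 B=65 E=53 C=31 D=19 G=17 F=10
Assign: A→slot 2, H→slot 4, B→slot 1, E→slot 3, C skipped, D skipped, G skipped, F skipped.
Slots: [1:B] [2:A] [3:E] [4:H]
4 of 8 scheduled.

4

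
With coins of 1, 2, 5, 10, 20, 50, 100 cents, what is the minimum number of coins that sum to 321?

5

Greedy: take as many of the largest coin as possible, then repeat with the remainder.
321 − 3×100→21 − 1×20→1 − 1×1→0
Total coins = 3 + 1 + 1 = 5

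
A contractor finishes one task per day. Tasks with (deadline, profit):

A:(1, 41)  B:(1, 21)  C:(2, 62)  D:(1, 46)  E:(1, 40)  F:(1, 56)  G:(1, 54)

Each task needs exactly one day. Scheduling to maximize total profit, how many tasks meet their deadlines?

2

Sort by profit descending; place each in the latest free slot ≤ its deadline.
Profit order: C=62 F=56 G=54 D=46 A=41 E=40 B=21
Assign: C→slot 2, F→slot 1, G skipped, D skipped, A skipped, E skipped, B skipped.
Slots: [1:F] [2:C]
2 of 7 scheduled.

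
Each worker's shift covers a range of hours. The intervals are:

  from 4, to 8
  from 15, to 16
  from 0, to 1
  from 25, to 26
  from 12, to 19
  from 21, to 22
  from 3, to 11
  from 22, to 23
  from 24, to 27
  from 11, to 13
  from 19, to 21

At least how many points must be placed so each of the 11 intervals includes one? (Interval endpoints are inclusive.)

Sort by right endpoint; whenever an interval is uncovered, place a point at its right end.
By right end: [0,1]  [4,8]  [3,11]  [11,13]  [15,16]  [12,19]  [19,21]  [21,22]  [22,23]  [25,26]  [24,27]
[0,1] uncovered → point at 1; [4,8] uncovered → point at 8; [11,13] uncovered → point at 13; [15,16] uncovered → point at 16; [19,21] uncovered → point at 21; [22,23] uncovered → point at 23; [25,26] uncovered → point at 26.
Points: 1, 8, 13, 16, 21, 23, 26 (7 total).

7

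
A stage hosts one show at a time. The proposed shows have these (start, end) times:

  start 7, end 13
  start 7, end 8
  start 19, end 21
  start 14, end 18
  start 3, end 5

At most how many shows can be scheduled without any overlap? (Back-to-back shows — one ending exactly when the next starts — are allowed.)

By end time: (3,5), (7,8), (7,13), (14,18), (19,21).
Pick (3,5); next start ≥ 5 → (7,8); next start ≥ 8 → (14,18); next start ≥ 18 → (19,21).
Selected 4 shows.

4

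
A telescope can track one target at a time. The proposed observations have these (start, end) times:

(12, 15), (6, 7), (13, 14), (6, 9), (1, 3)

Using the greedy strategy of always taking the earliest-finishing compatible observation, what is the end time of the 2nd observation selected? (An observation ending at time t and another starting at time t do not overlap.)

7

Sorted by end: (1,3)  (6,7)  (6,9)  (13,14)  (12,15)
take (1,3); take (6,7); take (13,14).
Selected: (1,3) (6,7) (13,14)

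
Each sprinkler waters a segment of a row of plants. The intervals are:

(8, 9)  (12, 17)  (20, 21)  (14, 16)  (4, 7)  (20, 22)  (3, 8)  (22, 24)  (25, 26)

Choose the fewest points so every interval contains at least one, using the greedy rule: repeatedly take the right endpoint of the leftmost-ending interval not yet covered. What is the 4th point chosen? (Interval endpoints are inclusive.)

21

Process intervals by earliest right end; each time one isn't hit yet, stab at its right endpoint.
Sorted: [4,7] [3,8] [8,9] [14,16] [12,17] [20,21] [20,22] [22,24] [25,26]
{[4,7],[3,8]} hit by 7; {[8,9]} hit by 9; {[14,16],[12,17]} hit by 16; {[20,21],[20,22]} hit by 21; {[22,24]} hit by 24; {[25,26]} hit by 26.
Points: 7, 9, 16, 21, 24, 26 (6 total).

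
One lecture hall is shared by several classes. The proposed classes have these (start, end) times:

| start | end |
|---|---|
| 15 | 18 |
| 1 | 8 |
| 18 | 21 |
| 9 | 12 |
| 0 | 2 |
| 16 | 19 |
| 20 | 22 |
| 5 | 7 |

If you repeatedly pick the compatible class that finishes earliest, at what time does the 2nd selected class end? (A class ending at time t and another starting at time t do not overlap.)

7

Order by finish time; keep every interval that doesn't clash with the previous kept one.
Sorted by end: (0,2)  (5,7)  (1,8)  (9,12)  (15,18)  (16,19)  (18,21)  (20,22)
take (0,2); take (5,7); take (9,12); take (15,18); take (18,21).
Selected: (0,2) (5,7) (9,12) (15,18) (18,21)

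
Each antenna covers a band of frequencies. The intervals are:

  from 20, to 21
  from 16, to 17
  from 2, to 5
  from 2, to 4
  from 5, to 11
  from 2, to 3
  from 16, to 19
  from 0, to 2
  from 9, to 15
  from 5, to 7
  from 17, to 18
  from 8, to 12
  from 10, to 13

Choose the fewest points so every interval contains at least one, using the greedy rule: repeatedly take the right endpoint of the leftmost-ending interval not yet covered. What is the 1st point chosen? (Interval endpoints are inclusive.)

2

Process intervals by earliest right end; each time one isn't hit yet, stab at its right endpoint.
Sorted: [0,2] [2,3] [2,4] [2,5] [5,7] [5,11] [8,12] [10,13] [9,15] [16,17] [17,18] [16,19] [20,21]
{[0,2],[2,3],[2,4],[2,5]} hit by 2; {[5,7],[5,11]} hit by 7; {[8,12],[10,13],[9,15]} hit by 12; {[16,17],[17,18],[16,19]} hit by 17; {[20,21]} hit by 21.
Points: 2, 7, 12, 17, 21 (5 total).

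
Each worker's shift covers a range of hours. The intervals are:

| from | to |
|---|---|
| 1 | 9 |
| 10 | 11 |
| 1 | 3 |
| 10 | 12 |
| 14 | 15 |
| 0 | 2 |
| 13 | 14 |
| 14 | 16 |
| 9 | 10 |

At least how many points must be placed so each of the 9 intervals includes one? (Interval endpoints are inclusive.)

3

Sort by right endpoint; whenever an interval is uncovered, place a point at its right end.
By right end: [0,2]  [1,3]  [1,9]  [9,10]  [10,11]  [10,12]  [13,14]  [14,15]  [14,16]
[0,2] uncovered → point at 2; [9,10] uncovered → point at 10; [13,14] uncovered → point at 14.
Points: 2, 10, 14 (3 total).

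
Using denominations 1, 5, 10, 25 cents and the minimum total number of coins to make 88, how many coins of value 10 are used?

88 = 3×25 + 1×10 + 3×1
Count of 10: 1

1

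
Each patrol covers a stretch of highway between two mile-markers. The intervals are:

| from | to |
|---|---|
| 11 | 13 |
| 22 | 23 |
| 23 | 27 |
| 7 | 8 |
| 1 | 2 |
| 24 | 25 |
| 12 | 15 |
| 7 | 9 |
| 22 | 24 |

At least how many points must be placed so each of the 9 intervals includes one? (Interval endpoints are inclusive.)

Process intervals by earliest right end; each time one isn't hit yet, stab at its right endpoint.
Sorted: [1,2] [7,8] [7,9] [11,13] [12,15] [22,23] [22,24] [24,25] [23,27]
{[1,2]} hit by 2; {[7,8],[7,9]} hit by 8; {[11,13],[12,15]} hit by 13; {[22,23],[22,24]} hit by 23; {[24,25],[23,27]} hit by 25.
Points: 2, 8, 13, 23, 25 (5 total).

5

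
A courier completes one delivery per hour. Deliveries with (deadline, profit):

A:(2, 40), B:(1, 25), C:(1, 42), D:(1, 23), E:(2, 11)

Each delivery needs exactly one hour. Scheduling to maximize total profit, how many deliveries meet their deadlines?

Profit order: C=42 A=40 B=25 D=23 E=11
Assign: C→slot 1, A→slot 2, B skipped, D skipped, E skipped.
Slots: [1:C] [2:A]
2 of 5 scheduled.

2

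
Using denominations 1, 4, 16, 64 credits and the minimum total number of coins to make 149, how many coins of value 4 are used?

Use the largest denomination that fits, subtract, and repeat.
149 = 2×64 + 1×16 + 1×4 + 1×1
Count of 4: 1

1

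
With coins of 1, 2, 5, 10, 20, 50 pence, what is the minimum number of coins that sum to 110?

3

Use the largest denomination that fits, subtract, and repeat.
110 − 2×50→10 − 1×10→0
Total coins = 2 + 1 = 3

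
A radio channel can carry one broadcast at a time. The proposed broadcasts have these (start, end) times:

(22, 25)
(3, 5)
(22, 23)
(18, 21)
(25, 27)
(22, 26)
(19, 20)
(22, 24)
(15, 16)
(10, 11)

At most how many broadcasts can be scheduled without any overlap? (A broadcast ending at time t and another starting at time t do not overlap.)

6

Order by finish time; keep every interval that doesn't clash with the previous kept one.
By end time: (3,5), (10,11), (15,16), (19,20), (18,21), (22,23), (22,24), (22,25), (22,26), (25,27).
Pick (3,5); next start ≥ 5 → (10,11); next start ≥ 11 → (15,16); next start ≥ 16 → (19,20); next start ≥ 20 → (22,23); next start ≥ 23 → (25,27).
Selected 6 broadcasts.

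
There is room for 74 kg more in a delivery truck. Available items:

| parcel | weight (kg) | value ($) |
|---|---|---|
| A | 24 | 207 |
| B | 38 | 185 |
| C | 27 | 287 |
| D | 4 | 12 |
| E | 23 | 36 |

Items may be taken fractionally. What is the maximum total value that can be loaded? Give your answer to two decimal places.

605.97

Sort by value per unit weight and fill in that order.
Ratios (sorted): C 10.63, A 8.62, B 4.87, D 3.00, E 1.57
take C (27 @ 287); take A (24 @ 207); take 23/38 of B → 111.97. Capacity used 74/74.
Total value = 605.97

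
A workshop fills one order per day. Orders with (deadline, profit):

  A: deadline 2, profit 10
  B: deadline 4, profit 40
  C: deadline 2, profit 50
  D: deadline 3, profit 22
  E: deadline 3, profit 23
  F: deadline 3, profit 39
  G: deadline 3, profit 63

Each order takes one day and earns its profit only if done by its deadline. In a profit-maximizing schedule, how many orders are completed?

4

Profit order: G=63 C=50 B=40 F=39 E=23 D=22 A=10
Assign: G→slot 3, C→slot 2, B→slot 4, F→slot 1, E skipped, D skipped, A skipped.
Slots: [1:F] [2:C] [3:G] [4:B]
4 of 7 scheduled.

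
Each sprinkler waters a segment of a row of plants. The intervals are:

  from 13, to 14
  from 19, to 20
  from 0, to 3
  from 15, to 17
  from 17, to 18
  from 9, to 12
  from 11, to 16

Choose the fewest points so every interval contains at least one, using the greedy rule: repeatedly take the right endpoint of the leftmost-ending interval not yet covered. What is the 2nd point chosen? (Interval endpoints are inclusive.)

Sorted: [0,3] [9,12] [13,14] [11,16] [15,17] [17,18] [19,20]
{[0,3]} hit by 3; {[9,12]} hit by 12; {[13,14],[11,16]} hit by 14; {[15,17],[17,18]} hit by 17; {[19,20]} hit by 20.
Points: 3, 12, 14, 17, 20 (5 total).

12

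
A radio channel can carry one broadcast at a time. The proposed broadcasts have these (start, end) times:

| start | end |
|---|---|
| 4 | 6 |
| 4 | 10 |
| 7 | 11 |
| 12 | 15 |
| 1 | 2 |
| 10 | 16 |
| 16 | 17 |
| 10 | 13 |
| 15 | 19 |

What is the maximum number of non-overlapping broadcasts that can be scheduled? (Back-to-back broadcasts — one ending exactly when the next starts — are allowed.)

Sorted by end: (1,2)  (4,6)  (4,10)  (7,11)  (10,13)  (12,15)  (10,16)  (16,17)  (15,19)
take (1,2); take (4,6); skip (4,10); take (7,11); take (12,15); take (16,17).
Selected 5 broadcasts.

5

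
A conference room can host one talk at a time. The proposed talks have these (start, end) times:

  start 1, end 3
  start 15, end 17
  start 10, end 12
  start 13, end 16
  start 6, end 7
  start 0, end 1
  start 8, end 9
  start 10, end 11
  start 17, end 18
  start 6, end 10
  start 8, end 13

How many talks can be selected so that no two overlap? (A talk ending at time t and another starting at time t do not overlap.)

Greedy by earliest finish: after sorting by end time, pick each interval compatible with the last pick.
Sorted by end: (0,1)  (1,3)  (6,7)  (8,9)  (6,10)  (10,11)  (10,12)  (8,13)  (13,16)  (15,17)  (17,18)
take (0,1); take (1,3); take (6,7); take (8,9); skip (6,10); take (10,11); skip (8,13); take (13,16); take (17,18).
Selected 7 talks.

7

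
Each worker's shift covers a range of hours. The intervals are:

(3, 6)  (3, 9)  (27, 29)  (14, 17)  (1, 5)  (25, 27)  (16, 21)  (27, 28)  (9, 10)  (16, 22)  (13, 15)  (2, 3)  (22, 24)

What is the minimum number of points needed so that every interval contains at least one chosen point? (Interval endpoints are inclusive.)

6

Process intervals by earliest right end; each time one isn't hit yet, stab at its right endpoint.
By right end: [2,3]  [1,5]  [3,6]  [3,9]  [9,10]  [13,15]  [14,17]  [16,21]  [16,22]  [22,24]  [25,27]  [27,28]  [27,29]
[2,3] uncovered → point at 3; [9,10] uncovered → point at 10; [13,15] uncovered → point at 15; [16,21] uncovered → point at 21; [22,24] uncovered → point at 24; [25,27] uncovered → point at 27.
Points: 3, 10, 15, 21, 24, 27 (6 total).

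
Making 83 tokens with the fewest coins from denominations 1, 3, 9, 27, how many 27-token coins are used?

3

Use the largest denomination that fits, subtract, and repeat.
83 − 3×27→2 − 2×1→0
Count of 27: 3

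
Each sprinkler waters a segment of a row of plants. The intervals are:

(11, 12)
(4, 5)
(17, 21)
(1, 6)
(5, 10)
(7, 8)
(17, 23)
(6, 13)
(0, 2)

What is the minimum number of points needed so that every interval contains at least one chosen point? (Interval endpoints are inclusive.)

Sorted: [0,2] [4,5] [1,6] [7,8] [5,10] [11,12] [6,13] [17,21] [17,23]
{[0,2]} hit by 2; {[4,5],[1,6]} hit by 5; {[7,8],[5,10]} hit by 8; {[11,12],[6,13]} hit by 12; {[17,21],[17,23]} hit by 21.
Points: 2, 5, 8, 12, 21 (5 total).

5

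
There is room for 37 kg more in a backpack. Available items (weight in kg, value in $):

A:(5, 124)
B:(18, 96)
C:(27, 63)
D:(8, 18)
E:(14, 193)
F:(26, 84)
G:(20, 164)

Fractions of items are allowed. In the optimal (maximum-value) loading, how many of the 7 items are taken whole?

2

Order: A (124/5=24.80) > E (193/14=13.79) > G (164/20=8.20) > B (96/18=5.33) > F (84/26=3.23) > C (63/27=2.33) > D (18/8=2.25)
Fill: take A (5 @ 124) → take E (14 @ 193) → take 18/20 of G → 147.60; 37/37 used.
2 item(s) taken whole; one partial (take 18/20 of G).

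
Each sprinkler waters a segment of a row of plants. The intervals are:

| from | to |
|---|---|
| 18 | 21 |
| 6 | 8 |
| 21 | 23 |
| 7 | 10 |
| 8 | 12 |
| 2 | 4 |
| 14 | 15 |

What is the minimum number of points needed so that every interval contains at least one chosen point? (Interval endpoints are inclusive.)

Sort by right endpoint; whenever an interval is uncovered, place a point at its right end.
Sorted: [2,4] [6,8] [7,10] [8,12] [14,15] [18,21] [21,23]
{[2,4]} hit by 4; {[6,8],[7,10],[8,12]} hit by 8; {[14,15]} hit by 15; {[18,21],[21,23]} hit by 21.
Points: 4, 8, 15, 21 (4 total).

4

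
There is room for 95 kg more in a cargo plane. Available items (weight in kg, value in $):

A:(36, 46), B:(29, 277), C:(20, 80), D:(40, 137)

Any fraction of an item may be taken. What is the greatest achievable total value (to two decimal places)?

Order: B (277/29=9.55) > C (80/20=4.00) > D (137/40=3.42) > A (46/36=1.28)
Fill: take B (29 @ 277) → take C (20 @ 80) → take D (40 @ 137) → take 6/36 of A → 7.67; 95/95 used.
Total value = 501.67

501.67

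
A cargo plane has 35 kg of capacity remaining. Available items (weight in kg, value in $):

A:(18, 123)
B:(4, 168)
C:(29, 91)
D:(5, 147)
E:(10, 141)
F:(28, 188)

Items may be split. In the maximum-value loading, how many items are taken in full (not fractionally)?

Greedy by value/weight ratio, highest first.
Ratios (sorted): B 42.00, D 29.40, E 14.10, A 6.83, F 6.71, C 3.14
take B (4 @ 168); take D (5 @ 147); take E (10 @ 141); take 16/18 of A → 109.33. Capacity used 35/35.
3 item(s) taken whole; one partial (take 16/18 of A).

3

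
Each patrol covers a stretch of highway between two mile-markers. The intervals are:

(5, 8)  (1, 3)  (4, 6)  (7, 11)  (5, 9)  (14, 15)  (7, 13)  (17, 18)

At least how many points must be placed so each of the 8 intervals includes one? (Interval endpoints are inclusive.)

5

Sorted: [1,3] [4,6] [5,8] [5,9] [7,11] [7,13] [14,15] [17,18]
{[1,3]} hit by 3; {[4,6],[5,8],[5,9]} hit by 6; {[7,11],[7,13]} hit by 11; {[14,15]} hit by 15; {[17,18]} hit by 18.
Points: 3, 6, 11, 15, 18 (5 total).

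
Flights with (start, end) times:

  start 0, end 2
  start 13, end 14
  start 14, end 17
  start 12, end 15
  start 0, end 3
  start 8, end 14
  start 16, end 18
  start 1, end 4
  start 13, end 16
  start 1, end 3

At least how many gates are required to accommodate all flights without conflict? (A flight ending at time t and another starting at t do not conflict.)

The answer is the maximum number of intervals overlapping at any instant.
starts: [0, 0, 1, 1, 8, 12, 13, 13, 14, 16]
ends:   [2, 3, 3, 4, 14, 14, 15, 16, 17, 18]
s0→1 s0→2 s1→3 s1→4  — peak 4.

4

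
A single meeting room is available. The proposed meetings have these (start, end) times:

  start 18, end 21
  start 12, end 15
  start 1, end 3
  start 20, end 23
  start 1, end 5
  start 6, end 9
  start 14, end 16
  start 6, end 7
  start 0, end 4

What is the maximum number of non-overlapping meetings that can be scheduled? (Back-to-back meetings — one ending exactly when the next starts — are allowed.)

4

Sorted by end: (1,3)  (0,4)  (1,5)  (6,7)  (6,9)  (12,15)  (14,16)  (18,21)  (20,23)
take (1,3); take (6,7); take (12,15); skip (14,16); take (18,21).
Selected 4 meetings.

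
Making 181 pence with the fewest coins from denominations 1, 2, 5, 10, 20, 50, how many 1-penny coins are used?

1

181 − 3×50→31 − 1×20→11 − 1×10→1 − 1×1→0
Count of 1: 1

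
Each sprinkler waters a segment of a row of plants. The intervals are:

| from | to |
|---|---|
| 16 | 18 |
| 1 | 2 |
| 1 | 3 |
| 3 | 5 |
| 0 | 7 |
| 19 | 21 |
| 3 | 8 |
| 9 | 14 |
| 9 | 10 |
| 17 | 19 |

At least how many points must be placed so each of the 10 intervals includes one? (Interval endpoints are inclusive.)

5

Process intervals by earliest right end; each time one isn't hit yet, stab at its right endpoint.
Sorted: [1,2] [1,3] [3,5] [0,7] [3,8] [9,10] [9,14] [16,18] [17,19] [19,21]
{[1,2],[1,3]} hit by 2; {[3,5],[0,7],[3,8]} hit by 5; {[9,10],[9,14]} hit by 10; {[16,18],[17,19]} hit by 18; {[19,21]} hit by 21.
Points: 2, 5, 10, 18, 21 (5 total).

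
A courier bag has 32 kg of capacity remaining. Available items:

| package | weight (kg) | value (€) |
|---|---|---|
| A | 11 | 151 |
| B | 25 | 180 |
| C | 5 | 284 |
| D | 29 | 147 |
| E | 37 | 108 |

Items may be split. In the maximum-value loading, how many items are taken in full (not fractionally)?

2

Sort by value per unit weight and fill in that order.
Order: C (284/5=56.80) > A (151/11=13.73) > B (180/25=7.20) > D (147/29=5.07) > E (108/37=2.92)
Fill: take C (5 @ 284) → take A (11 @ 151) → take 16/25 of B → 115.20; 32/32 used.
2 item(s) taken whole; one partial (take 16/25 of B).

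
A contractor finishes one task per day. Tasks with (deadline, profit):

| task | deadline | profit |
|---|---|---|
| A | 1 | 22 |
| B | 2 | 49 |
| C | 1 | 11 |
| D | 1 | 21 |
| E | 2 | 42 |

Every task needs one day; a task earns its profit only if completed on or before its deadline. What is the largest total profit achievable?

91

Profit order: B=49 E=42 A=22 D=21 C=11
Assign: B→slot 2, E→slot 1, A skipped, D skipped, C skipped.
Slots: [1:E] [2:B]
Profit = 42 + 49 = 91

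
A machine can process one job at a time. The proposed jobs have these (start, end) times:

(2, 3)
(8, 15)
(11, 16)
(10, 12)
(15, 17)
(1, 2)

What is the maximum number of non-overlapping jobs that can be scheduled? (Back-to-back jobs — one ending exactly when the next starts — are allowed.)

4

Sort by end time and greedily take each interval whose start is ≥ the last chosen end.
Sorted by end: (1,2)  (2,3)  (10,12)  (8,15)  (11,16)  (15,17)
take (1,2); take (2,3); take (10,12); skip (8,15); take (15,17).
Selected 4 jobs.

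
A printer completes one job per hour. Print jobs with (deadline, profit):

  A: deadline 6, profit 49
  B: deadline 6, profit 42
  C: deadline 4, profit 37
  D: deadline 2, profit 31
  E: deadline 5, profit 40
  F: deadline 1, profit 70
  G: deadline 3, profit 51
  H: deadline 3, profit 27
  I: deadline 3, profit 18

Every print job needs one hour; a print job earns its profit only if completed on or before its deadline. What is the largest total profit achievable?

289

Profit order: F=70 G=51 A=49 B=42 E=40 C=37 D=31 H=27 I=18
Assign: F→slot 1, G→slot 3, A→slot 6, B→slot 5, E→slot 4, C→slot 2, D skipped, H skipped, I skipped.
Slots: [1:F] [2:C] [3:G] [4:E] [5:B] [6:A]
Profit = 70 + 37 + 51 + 40 + 42 + 49 = 289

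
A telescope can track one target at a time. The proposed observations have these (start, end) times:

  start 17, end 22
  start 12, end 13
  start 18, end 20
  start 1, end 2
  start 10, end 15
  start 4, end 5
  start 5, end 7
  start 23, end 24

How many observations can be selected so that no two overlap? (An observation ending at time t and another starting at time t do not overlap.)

6

Sort by end time and greedily take each interval whose start is ≥ the last chosen end.
Sorted by end: (1,2)  (4,5)  (5,7)  (12,13)  (10,15)  (18,20)  (17,22)  (23,24)
take (1,2); take (4,5); take (5,7); take (12,13); take (18,20); take (23,24).
Selected 6 observations.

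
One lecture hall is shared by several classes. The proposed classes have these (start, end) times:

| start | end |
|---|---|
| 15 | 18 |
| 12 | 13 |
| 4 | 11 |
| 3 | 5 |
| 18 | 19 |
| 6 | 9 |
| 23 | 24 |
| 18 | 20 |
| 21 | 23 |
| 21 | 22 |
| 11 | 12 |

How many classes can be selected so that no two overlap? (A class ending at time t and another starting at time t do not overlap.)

8

Greedy by earliest finish: after sorting by end time, pick each interval compatible with the last pick.
By end time: (3,5), (6,9), (4,11), (11,12), (12,13), (15,18), (18,19), (18,20), (21,22), (21,23), (23,24).
Pick (3,5); next start ≥ 5 → (6,9); next start ≥ 9 → (11,12); next start ≥ 12 → (12,13); next start ≥ 13 → (15,18); next start ≥ 18 → (18,19); next start ≥ 19 → (21,22); next start ≥ 22 → (23,24).
Selected 8 classes.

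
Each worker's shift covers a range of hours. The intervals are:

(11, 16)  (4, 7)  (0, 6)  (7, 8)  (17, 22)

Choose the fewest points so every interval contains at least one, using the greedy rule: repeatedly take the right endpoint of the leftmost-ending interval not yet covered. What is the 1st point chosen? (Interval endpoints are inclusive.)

6

Sort by right endpoint; whenever an interval is uncovered, place a point at its right end.
By right end: [0,6]  [4,7]  [7,8]  [11,16]  [17,22]
[0,6] uncovered → point at 6; [7,8] uncovered → point at 8; [11,16] uncovered → point at 16; [17,22] uncovered → point at 22.
Points: 6, 8, 16, 22 (4 total).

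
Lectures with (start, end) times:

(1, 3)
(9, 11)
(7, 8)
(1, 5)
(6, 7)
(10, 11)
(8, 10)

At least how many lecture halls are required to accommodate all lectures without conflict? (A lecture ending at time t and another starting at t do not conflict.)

2

starts: [1, 1, 6, 7, 8, 9, 10]
ends:   [3, 5, 7, 8, 10, 11, 11]
s1→1 s1→2  — peak 2.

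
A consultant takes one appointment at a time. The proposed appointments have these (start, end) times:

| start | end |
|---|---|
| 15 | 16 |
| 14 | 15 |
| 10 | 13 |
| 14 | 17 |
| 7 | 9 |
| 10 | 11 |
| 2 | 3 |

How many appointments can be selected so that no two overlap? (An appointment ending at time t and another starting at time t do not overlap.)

By end time: (2,3), (7,9), (10,11), (10,13), (14,15), (15,16), (14,17).
Pick (2,3); next start ≥ 3 → (7,9); next start ≥ 9 → (10,11); next start ≥ 11 → (14,15); next start ≥ 15 → (15,16).
Selected 5 appointments.

5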